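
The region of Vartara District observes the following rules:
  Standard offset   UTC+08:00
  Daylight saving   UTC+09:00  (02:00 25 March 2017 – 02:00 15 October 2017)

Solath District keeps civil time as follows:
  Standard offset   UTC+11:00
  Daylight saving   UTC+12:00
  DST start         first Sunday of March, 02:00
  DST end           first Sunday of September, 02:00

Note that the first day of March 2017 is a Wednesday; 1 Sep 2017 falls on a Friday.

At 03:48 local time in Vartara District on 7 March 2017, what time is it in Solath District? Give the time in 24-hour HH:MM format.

07:48

7 March 2017 does not fall between 25 March and 15 October, so daylight saving is not in effect and Vartara District is at UTC+08:00.
03:48 Vartara District − 8h = 19:48 UTC (rolling into the previous day, 6 March 2017).
1 March 2017 is a Wednesday, so the first Sunday is March 5.
1 September 2017 is a Friday, so the first Sunday is September 3.
At the standard offset (UTC+11:00), 19:48 UTC + 11h = 06:48 Solath District standard time (rolling into the next day, 7 March 2017).
The standard-time date in Solath District, 7 March 2017, lies within the daylight-saving period (5 March – 3 September), so Solath District is on daylight time, UTC+12:00.
19:48 UTC + 12h = 07:48 Solath District (rolling into the next day, 7 March 2017).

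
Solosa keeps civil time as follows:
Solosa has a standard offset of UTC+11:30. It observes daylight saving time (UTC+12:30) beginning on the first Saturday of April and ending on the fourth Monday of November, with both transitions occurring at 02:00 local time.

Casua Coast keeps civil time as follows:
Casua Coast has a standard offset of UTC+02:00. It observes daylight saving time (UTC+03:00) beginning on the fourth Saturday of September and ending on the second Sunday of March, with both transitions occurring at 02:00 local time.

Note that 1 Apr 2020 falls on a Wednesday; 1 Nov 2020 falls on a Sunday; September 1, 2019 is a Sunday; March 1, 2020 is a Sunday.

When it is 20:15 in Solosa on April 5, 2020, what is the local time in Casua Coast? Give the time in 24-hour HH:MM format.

1 April 2020 is a Wednesday, so the first Saturday is April 4.
1 November 2020 is a Sunday, so the first Monday is November 2 and the fourth is November 23.
Daylight saving runs 4 April – 23 November; April 5, 2020 is inside that window, so Solosa is at UTC+12:30.
20:15 Solosa − 12h30m = 07:45 UTC.
1 September 2019 is a Sunday, so the first Saturday is September 7 and the fourth is September 28.
1 March 2020 is a Sunday, so the first Sunday is March 1 and the second is March 8.
At the standard offset (UTC+02:00), 07:45 UTC + 2h = 09:45 Casua Coast standard time.
The standard-time date in Casua Coast, April 5, 2020, is outside the daylight-saving period (28 September 2019 – 8 March 2020), so Casua Coast is on standard time, UTC+02:00.
07:45 UTC + 2h = 09:45 Casua Coast.

09:45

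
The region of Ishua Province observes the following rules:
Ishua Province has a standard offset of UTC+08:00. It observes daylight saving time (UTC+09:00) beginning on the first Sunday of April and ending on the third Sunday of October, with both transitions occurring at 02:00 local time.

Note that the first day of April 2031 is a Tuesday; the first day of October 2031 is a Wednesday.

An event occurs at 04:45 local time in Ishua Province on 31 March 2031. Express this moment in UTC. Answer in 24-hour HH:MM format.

20:45

1 April 2031 is a Tuesday, so the first Sunday is April 6.
1 October 2031 is a Wednesday, so the first Sunday is October 5 and the third is October 19.
Daylight saving runs 6 April – 19 October; 31 March 2031 is outside that window, so Ishua Province is on standard time at UTC+08:00.
04:45 local − 8h = 20:45 UTC (rolling into the previous day, 30 March 2031).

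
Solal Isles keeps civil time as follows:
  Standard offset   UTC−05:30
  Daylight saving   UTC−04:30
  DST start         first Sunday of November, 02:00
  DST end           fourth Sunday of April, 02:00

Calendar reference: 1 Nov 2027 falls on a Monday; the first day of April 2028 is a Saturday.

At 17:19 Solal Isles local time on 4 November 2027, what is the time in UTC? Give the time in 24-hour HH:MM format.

22:49

1 November 2027 is a Monday, so the first Sunday is November 7.
1 April 2028 is a Saturday, so the first Sunday is April 2 and the fourth is April 23.
4 November 2027 is outside the daylight-saving period (7 November 2027 – 23 April 2028), so Solal Isles is on standard time, UTC−05:30.
17:19 local + 5h30m = 22:49 UTC.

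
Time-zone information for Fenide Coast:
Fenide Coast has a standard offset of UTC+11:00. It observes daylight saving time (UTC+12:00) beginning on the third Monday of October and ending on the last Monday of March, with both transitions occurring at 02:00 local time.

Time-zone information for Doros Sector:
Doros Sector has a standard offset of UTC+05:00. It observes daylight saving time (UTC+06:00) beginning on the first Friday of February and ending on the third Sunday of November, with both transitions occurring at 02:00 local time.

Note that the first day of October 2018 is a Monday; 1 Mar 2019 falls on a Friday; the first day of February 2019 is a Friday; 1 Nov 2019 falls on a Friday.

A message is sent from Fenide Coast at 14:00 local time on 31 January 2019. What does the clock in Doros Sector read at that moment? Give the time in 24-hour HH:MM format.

1 October 2018 is a Monday, so the first Monday is October 1 and the third is October 15.
1 March 2019 is a Friday, so Mondays fall on 4, 11, 18, 25; the last is March 25.
31 January 2019 falls between 15 October 2018 and 25 March 2019, so daylight saving is in effect and Fenide Coast is at UTC+12:00.
14:00 Fenide Coast − 12h = 02:00 UTC.
1 February 2019 is a Friday, so the first Friday is February 1.
1 November 2019 is a Friday, so the first Sunday is November 3 and the third is November 17.
At the standard offset (UTC+05:00), 02:00 UTC + 5h = 07:00 Doros Sector standard time.
Daylight saving runs 1 February – 17 November; the standard-time date in Doros Sector, 31 January 2019, is outside that window, so Doros Sector is on standard time at UTC+05:00.
02:00 UTC + 5h = 07:00 Doros Sector.

07:00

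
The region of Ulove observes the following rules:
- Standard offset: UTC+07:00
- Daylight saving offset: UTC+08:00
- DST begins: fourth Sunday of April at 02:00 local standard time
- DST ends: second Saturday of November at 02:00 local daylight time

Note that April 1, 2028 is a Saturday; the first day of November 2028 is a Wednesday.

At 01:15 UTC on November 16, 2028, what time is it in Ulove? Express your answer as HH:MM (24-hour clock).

1 April 2028 is a Saturday, so the first Sunday is April 2 and the fourth is April 23.
1 November 2028 is a Wednesday, so the first Saturday is November 4 and the second is November 11.
At the standard offset (UTC+07:00), 01:15 UTC + 7h = 08:15 Ulove standard time.
Daylight saving runs 23 April – 11 November; the standard-time date in Ulove, November 16, 2028, is outside that window, so Ulove is on standard time at UTC+07:00.
01:15 UTC + 7h = 08:15 local.

08:15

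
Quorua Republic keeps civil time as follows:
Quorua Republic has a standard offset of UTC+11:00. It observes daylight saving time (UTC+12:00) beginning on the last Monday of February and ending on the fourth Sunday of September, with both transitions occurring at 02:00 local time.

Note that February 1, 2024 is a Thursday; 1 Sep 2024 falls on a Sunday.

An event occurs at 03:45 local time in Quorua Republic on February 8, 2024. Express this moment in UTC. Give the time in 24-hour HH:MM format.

16:45

1 February 2024 is a Thursday, so Mondays fall on 5, 12, 19, 26; the last is February 26.
1 September 2024 is a Sunday, so the first Sunday is September 1 and the fourth is September 22.
February 8, 2024 is outside the daylight-saving period (26 February – 22 September), so Quorua Republic is on standard time, UTC+11:00.
03:45 local − 11h = 16:45 UTC (rolling into the previous day, 7 February 2024).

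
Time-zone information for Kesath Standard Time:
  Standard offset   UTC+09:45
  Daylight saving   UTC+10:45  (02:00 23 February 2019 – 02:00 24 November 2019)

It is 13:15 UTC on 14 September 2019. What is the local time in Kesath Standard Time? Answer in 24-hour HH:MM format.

At the standard offset (UTC+09:45), 13:15 UTC + 9h45m = 23:00 Kesath Standard Time standard time.
The standard-time date in Kesath Standard Time, 14 September 2019, falls between 23 February and 24 November, so daylight saving is in effect and Kesath Standard Time is at UTC+10:45.
13:15 UTC + 10h45m = 00:00 local (rolling into the next day, 15 September 2019).

00:00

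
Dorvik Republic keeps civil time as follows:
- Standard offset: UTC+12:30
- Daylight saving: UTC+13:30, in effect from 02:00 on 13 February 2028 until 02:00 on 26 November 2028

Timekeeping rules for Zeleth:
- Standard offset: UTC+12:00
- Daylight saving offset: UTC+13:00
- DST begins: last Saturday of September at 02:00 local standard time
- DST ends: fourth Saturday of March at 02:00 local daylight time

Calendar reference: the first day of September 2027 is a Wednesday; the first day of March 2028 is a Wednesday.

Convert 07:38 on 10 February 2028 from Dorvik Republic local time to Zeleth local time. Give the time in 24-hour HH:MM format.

08:08

10 February 2028 does not fall between 13 February and 26 November, so daylight saving is not in effect and Dorvik Republic is at UTC+12:30.
07:38 Dorvik Republic − 12h30m = 19:08 UTC (rolling into the previous day, 9 February 2028).
1 September 2027 is a Wednesday, so Saturdays fall on 4, 11, 18, 25; the last is September 25.
1 March 2028 is a Wednesday, so the first Saturday is March 4 and the fourth is March 25.
At the standard offset (UTC+12:00), 19:08 UTC + 12h = 07:08 Zeleth standard time (rolling into the next day, 10 February 2028).
Daylight saving runs 25 September 2027 – 25 March 2028; the standard-time date in Zeleth, 10 February 2028, is inside that window, so Zeleth is at UTC+13:00.
19:08 UTC + 13h = 08:08 Zeleth (rolling into the next day, 10 February 2028).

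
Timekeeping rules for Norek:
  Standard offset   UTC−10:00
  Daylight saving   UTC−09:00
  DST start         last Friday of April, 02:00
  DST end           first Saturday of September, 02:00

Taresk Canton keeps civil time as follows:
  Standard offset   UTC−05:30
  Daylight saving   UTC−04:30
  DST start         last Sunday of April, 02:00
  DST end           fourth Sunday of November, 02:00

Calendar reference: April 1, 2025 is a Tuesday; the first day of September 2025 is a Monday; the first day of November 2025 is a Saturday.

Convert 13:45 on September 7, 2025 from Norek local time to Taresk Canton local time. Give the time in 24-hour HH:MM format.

1 April 2025 is a Tuesday, so Fridays fall on 4, 11, 18, 25; the last is April 25.
1 September 2025 is a Monday, so the first Saturday is September 6.
Daylight saving runs 25 April – 6 September; September 7, 2025 is outside that window, so Norek is on standard time at UTC−10:00.
13:45 Norek + 10h = 23:45 UTC.
1 April 2025 is a Tuesday, so Sundays fall on 6, 13, 20, 27; the last is April 27.
1 November 2025 is a Saturday, so the first Sunday is November 2 and the fourth is November 23.
At the standard offset (UTC−05:30), 23:45 UTC − 5h30m = 18:15 Taresk Canton standard time.
The standard-time date in Taresk Canton, September 7, 2025, falls between 27 April and 23 November, so daylight saving is in effect and Taresk Canton is at UTC−04:30.
23:45 UTC − 4h30m = 19:15 Taresk Canton.

19:15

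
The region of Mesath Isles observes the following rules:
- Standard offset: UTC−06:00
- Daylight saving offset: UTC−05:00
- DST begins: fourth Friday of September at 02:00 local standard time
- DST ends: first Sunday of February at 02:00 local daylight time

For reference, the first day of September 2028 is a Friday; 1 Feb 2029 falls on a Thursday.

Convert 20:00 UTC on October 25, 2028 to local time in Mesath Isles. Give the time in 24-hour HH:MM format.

15:00

1 September 2028 is a Friday, so the first Friday is September 1 and the fourth is September 22.
1 February 2029 is a Thursday, so the first Sunday is February 4.
At the standard offset (UTC−06:00), 20:00 UTC − 6h = 14:00 Mesath Isles standard time.
The standard-time date in Mesath Isles, October 25, 2028, lies within the daylight-saving period (22 September 2028 – 4 February 2029), so Mesath Isles is on daylight time, UTC−05:00.
20:00 UTC − 5h = 15:00 local.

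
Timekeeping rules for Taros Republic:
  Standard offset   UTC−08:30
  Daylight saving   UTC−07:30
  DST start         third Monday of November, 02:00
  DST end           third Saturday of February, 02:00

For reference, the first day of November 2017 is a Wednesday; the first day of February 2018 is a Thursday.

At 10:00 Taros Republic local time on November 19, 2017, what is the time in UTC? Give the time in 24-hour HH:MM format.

1 November 2017 is a Wednesday, so the first Monday is November 6 and the third is November 20.
1 February 2018 is a Thursday, so the first Saturday is February 3 and the third is February 17.
November 19, 2017 does not fall between 20 November 2017 and 17 February 2018, so daylight saving is not in effect and Taros Republic is at UTC−08:30.
10:00 local + 8h30m = 18:30 UTC.

18:30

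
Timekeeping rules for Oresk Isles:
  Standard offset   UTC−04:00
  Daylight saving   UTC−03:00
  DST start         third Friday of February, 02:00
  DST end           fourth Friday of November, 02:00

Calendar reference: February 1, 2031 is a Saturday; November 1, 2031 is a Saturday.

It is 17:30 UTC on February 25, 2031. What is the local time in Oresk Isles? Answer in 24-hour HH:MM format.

14:30

1 February 2031 is a Saturday, so the first Friday is February 7 and the third is February 21.
1 November 2031 is a Saturday, so the first Friday is November 7 and the fourth is November 28.
At the standard offset (UTC−04:00), 17:30 UTC − 4h = 13:30 Oresk Isles standard time.
The standard-time date in Oresk Isles, February 25, 2031, falls between 21 February and 28 November, so daylight saving is in effect and Oresk Isles is at UTC−03:00.
17:30 UTC − 3h = 14:30 local.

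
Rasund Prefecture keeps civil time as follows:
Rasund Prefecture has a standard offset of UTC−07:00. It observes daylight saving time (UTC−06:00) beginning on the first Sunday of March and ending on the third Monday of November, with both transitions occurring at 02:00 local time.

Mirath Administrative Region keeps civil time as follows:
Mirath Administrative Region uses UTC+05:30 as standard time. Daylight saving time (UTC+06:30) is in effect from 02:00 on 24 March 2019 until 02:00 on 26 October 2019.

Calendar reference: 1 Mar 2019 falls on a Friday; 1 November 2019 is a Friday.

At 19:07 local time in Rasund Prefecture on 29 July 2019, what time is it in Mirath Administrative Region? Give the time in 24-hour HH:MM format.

07:37

1 March 2019 is a Friday, so the first Sunday is March 3.
1 November 2019 is a Friday, so the first Monday is November 4 and the third is November 18.
29 July 2019 falls between 3 March and 18 November, so daylight saving is in effect and Rasund Prefecture is at UTC−06:00.
19:07 Rasund Prefecture + 6h = 01:07 UTC (rolling into the next day, 30 July 2019).
At the standard offset (UTC+05:30), 01:07 UTC + 5h30m = 06:37 Mirath Administrative Region standard time.
The standard-time date in Mirath Administrative Region, 30 July 2019, falls between 24 March and 26 October, so daylight saving is in effect and Mirath Administrative Region is at UTC+06:30.
01:07 UTC + 6h30m = 07:37 Mirath Administrative Region.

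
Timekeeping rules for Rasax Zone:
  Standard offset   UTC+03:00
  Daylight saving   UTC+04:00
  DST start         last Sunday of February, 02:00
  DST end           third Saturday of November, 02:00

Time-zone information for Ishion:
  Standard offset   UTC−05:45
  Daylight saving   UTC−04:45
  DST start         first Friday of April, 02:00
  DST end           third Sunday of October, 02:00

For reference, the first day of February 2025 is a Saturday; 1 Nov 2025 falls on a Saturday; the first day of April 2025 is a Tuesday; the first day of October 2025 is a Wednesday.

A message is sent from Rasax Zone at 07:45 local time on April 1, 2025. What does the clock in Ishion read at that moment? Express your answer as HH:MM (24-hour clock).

1 February 2025 is a Saturday, so Sundays fall on 2, 9, 16, 23; the last is February 23.
1 November 2025 is a Saturday, so the first Saturday is November 1 and the third is November 15.
April 1, 2025 lies within the daylight-saving period (23 February – 15 November), so Rasax Zone is on daylight time, UTC+04:00.
07:45 Rasax Zone − 4h = 03:45 UTC.
1 April 2025 is a Tuesday, so the first Friday is April 4.
1 October 2025 is a Wednesday, so the first Sunday is October 5 and the third is October 19.
At the standard offset (UTC−05:45), 03:45 UTC − 5h45m = 22:00 Ishion standard time (rolling into the previous day, 31 March 2025).
The standard-time date in Ishion, March 31, 2025, is outside the daylight-saving period (4 April – 19 October), so Ishion is on standard time, UTC−05:45.
03:45 UTC − 5h45m = 22:00 Ishion (rolling into the previous day, 31 March 2025).

22:00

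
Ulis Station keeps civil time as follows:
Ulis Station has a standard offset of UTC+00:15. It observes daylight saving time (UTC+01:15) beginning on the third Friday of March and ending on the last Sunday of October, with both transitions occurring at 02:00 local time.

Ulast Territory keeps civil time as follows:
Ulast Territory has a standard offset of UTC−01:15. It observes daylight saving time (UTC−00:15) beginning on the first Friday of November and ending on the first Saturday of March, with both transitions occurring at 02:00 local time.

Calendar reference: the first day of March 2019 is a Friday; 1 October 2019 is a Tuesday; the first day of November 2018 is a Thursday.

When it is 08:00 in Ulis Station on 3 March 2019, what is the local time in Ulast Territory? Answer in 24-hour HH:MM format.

06:30

1 March 2019 is a Friday, so the first Friday is March 1 and the third is March 15.
1 October 2019 is a Tuesday, so Sundays fall on 6, 13, 20, 27; the last is October 27.
3 March 2019 is outside the daylight-saving period (15 March – 27 October), so Ulis Station is on standard time, UTC+00:15.
08:00 Ulis Station − 0h15m = 07:45 UTC.
1 November 2018 is a Thursday, so the first Friday is November 2.
1 March 2019 is a Friday, so the first Saturday is March 2.
At the standard offset (UTC−01:15), 07:45 UTC − 1h15m = 06:30 Ulast Territory standard time.
The standard-time date in Ulast Territory, 3 March 2019, is outside the daylight-saving period (2 November 2018 – 2 March 2019), so Ulast Territory is on standard time, UTC−01:15.
07:45 UTC − 1h15m = 06:30 Ulast Territory.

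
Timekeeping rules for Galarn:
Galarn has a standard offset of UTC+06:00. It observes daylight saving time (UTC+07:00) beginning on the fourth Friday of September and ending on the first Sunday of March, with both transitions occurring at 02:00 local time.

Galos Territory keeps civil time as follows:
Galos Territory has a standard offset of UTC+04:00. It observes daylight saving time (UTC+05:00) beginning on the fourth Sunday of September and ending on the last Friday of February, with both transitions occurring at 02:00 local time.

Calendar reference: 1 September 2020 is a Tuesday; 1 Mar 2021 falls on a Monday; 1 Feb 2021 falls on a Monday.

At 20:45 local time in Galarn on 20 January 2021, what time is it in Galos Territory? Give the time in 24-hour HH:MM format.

18:45

1 September 2020 is a Tuesday, so the first Friday is September 4 and the fourth is September 25.
1 March 2021 is a Monday, so the first Sunday is March 7.
Daylight saving runs 25 September 2020 – 7 March 2021; 20 January 2021 is inside that window, so Galarn is at UTC+07:00.
20:45 Galarn − 7h = 13:45 UTC.
1 September 2020 is a Tuesday, so the first Sunday is September 6 and the fourth is September 27.
1 February 2021 is a Monday, so Fridays fall on 5, 12, 19, 26; the last is February 26.
At the standard offset (UTC+04:00), 13:45 UTC + 4h = 17:45 Galos Territory standard time.
Daylight saving runs 27 September 2020 – 26 February 2021; the standard-time date in Galos Territory, 20 January 2021, is inside that window, so Galos Territory is at UTC+05:00.
13:45 UTC + 5h = 18:45 Galos Territory.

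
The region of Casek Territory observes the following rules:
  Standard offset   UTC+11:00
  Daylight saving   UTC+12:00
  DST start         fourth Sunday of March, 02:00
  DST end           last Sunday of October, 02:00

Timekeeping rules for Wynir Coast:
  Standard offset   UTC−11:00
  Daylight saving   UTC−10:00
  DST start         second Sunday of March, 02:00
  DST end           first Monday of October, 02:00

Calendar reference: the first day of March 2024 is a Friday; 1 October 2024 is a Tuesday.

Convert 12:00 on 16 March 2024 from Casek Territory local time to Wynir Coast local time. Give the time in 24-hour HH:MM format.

1 March 2024 is a Friday, so the first Sunday is March 3 and the fourth is March 24.
1 October 2024 is a Tuesday, so Sundays fall on 6, 13, 20, 27; the last is October 27.
16 March 2024 is outside the daylight-saving period (24 March – 27 October), so Casek Territory is on standard time, UTC+11:00.
12:00 Casek Territory − 11h = 01:00 UTC.
1 March 2024 is a Friday, so the first Sunday is March 3 and the second is March 10.
1 October 2024 is a Tuesday, so the first Monday is October 7.
At the standard offset (UTC−11:00), 01:00 UTC − 11h = 14:00 Wynir Coast standard time (rolling into the previous day, 15 March 2024).
The standard-time date in Wynir Coast, 15 March 2024, falls between 10 March and 7 October, so daylight saving is in effect and Wynir Coast is at UTC−10:00.
01:00 UTC − 10h = 15:00 Wynir Coast (rolling into the previous day, 15 March 2024).

15:00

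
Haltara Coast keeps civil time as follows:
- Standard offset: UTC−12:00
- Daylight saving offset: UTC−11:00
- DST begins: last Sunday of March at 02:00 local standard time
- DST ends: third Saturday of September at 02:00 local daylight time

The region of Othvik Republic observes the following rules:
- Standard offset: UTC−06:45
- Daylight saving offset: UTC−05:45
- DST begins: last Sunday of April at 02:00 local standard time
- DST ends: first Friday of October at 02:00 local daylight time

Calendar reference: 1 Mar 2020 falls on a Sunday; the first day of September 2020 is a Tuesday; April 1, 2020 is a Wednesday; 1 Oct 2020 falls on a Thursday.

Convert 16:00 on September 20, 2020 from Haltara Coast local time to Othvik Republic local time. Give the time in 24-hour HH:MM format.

1 March 2020 is a Sunday, so Sundays fall on 1, 8, 15, 22, 29; the last is March 29.
1 September 2020 is a Tuesday, so the first Saturday is September 5 and the third is September 19.
September 20, 2020 does not fall between 29 March and 19 September, so daylight saving is not in effect and Haltara Coast is at UTC−12:00.
16:00 Haltara Coast + 12h = 04:00 UTC (rolling into the next day, 21 September 2020).
1 April 2020 is a Wednesday, so Sundays fall on 5, 12, 19, 26; the last is April 26.
1 October 2020 is a Thursday, so the first Friday is October 2.
At the standard offset (UTC−06:45), 04:00 UTC − 6h45m = 21:15 Othvik Republic standard time (rolling into the previous day, 20 September 2020).
Daylight saving runs 26 April – 2 October; the standard-time date in Othvik Republic, September 20, 2020, is inside that window, so Othvik Republic is at UTC−05:45.
04:00 UTC − 5h45m = 22:15 Othvik Republic (rolling into the previous day, 20 September 2020).

22:15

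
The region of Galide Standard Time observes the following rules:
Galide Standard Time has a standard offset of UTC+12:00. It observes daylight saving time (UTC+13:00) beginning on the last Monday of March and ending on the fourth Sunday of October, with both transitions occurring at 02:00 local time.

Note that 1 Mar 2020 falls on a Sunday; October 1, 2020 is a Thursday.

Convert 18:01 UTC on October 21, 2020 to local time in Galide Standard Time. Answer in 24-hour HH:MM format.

07:01

1 March 2020 is a Sunday, so Mondays fall on 2, 9, 16, 23, 30; the last is March 30.
1 October 2020 is a Thursday, so the first Sunday is October 4 and the fourth is October 25.
At the standard offset (UTC+12:00), 18:01 UTC + 12h = 06:01 Galide Standard Time standard time (rolling into the next day, 22 October 2020).
The standard-time date in Galide Standard Time, October 22, 2020, falls between 30 March and 25 October, so daylight saving is in effect and Galide Standard Time is at UTC+13:00.
18:01 UTC + 13h = 07:01 local (rolling into the next day, 22 October 2020).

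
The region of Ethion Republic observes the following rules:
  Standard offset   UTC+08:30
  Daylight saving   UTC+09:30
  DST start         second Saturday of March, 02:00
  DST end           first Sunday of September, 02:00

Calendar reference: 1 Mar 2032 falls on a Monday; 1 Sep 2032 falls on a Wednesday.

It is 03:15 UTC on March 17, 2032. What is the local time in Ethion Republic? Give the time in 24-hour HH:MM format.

12:45

1 March 2032 is a Monday, so the first Saturday is March 6 and the second is March 13.
1 September 2032 is a Wednesday, so the first Sunday is September 5.
At the standard offset (UTC+08:30), 03:15 UTC + 8h30m = 11:45 Ethion Republic standard time.
The standard-time date in Ethion Republic, March 17, 2032, lies within the daylight-saving period (13 March – 5 September), so Ethion Republic is on daylight time, UTC+09:30.
03:15 UTC + 9h30m = 12:45 local.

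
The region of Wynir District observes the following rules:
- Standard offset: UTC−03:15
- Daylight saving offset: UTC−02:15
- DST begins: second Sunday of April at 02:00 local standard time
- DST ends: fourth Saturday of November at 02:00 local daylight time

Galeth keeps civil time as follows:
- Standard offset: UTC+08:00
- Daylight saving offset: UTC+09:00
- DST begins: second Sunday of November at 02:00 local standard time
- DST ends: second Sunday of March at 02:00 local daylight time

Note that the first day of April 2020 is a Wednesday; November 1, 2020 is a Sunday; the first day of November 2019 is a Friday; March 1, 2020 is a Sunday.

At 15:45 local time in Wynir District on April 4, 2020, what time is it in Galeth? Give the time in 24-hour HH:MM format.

1 April 2020 is a Wednesday, so the first Sunday is April 5 and the second is April 12.
1 November 2020 is a Sunday, so the first Saturday is November 7 and the fourth is November 28.
Daylight saving runs 12 April – 28 November; April 4, 2020 is outside that window, so Wynir District is on standard time at UTC−03:15.
15:45 Wynir District + 3h15m = 19:00 UTC.
1 November 2019 is a Friday, so the first Sunday is November 3 and the second is November 10.
1 March 2020 is a Sunday, so the first Sunday is March 1 and the second is March 8.
At the standard offset (UTC+08:00), 19:00 UTC + 8h = 03:00 Galeth standard time (rolling into the next day, 5 April 2020).
Daylight saving runs 10 November 2019 – 8 March 2020; the standard-time date in Galeth, April 5, 2020, is outside that window, so Galeth is on standard time at UTC+08:00.
19:00 UTC + 8h = 03:00 Galeth (rolling into the next day, 5 April 2020).

03:00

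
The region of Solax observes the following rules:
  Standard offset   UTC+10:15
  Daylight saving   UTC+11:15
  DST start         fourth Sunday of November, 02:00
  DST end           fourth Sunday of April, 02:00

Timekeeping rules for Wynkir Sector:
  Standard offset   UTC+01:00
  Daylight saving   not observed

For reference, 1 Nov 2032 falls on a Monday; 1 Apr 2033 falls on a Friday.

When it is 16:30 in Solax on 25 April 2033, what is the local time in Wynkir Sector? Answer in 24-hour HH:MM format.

1 November 2032 is a Monday, so the first Sunday is November 7 and the fourth is November 28.
1 April 2033 is a Friday, so the first Sunday is April 3 and the fourth is April 24.
Daylight saving runs 28 November 2032 – 24 April 2033; 25 April 2033 is outside that window, so Solax is on standard time at UTC+10:15.
16:30 Solax − 10h15m = 06:15 UTC.
Wynkir Sector stays on UTC+01:00 all year.
06:15 UTC + 1h = 07:15 Wynkir Sector.

07:15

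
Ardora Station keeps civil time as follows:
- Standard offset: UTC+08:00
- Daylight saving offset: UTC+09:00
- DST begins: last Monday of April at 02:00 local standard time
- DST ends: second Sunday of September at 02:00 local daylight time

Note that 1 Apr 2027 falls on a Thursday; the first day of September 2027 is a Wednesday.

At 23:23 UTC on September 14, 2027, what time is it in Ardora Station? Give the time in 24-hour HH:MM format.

07:23

1 April 2027 is a Thursday, so Mondays fall on 5, 12, 19, 26; the last is April 26.
1 September 2027 is a Wednesday, so the first Sunday is September 5 and the second is September 12.
At the standard offset (UTC+08:00), 23:23 UTC + 8h = 07:23 Ardora Station standard time (rolling into the next day, 15 September 2027).
Daylight saving runs 26 April – 12 September; the standard-time date in Ardora Station, September 15, 2027, is outside that window, so Ardora Station is on standard time at UTC+08:00.
23:23 UTC + 8h = 07:23 local (rolling into the next day, 15 September 2027).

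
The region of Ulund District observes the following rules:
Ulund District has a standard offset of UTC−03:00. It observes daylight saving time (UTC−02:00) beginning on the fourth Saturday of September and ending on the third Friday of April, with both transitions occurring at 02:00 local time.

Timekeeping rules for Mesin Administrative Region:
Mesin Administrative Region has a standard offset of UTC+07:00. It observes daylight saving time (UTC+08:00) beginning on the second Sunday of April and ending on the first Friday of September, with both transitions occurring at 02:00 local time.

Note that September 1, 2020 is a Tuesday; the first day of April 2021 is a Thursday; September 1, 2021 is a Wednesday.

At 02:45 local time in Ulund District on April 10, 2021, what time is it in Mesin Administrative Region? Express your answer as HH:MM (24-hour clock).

1 September 2020 is a Tuesday, so the first Saturday is September 5 and the fourth is September 26.
1 April 2021 is a Thursday, so the first Friday is April 2 and the third is April 16.
Daylight saving runs 26 September 2020 – 16 April 2021; April 10, 2021 is inside that window, so Ulund District is at UTC−02:00.
02:45 Ulund District + 2h = 04:45 UTC.
1 April 2021 is a Thursday, so the first Sunday is April 4 and the second is April 11.
1 September 2021 is a Wednesday, so the first Friday is September 3.
At the standard offset (UTC+07:00), 04:45 UTC + 7h = 11:45 Mesin Administrative Region standard time.
The standard-time date in Mesin Administrative Region, April 10, 2021, does not fall between 11 April and 3 September, so daylight saving is not in effect and Mesin Administrative Region is at UTC+07:00.
04:45 UTC + 7h = 11:45 Mesin Administrative Region.

11:45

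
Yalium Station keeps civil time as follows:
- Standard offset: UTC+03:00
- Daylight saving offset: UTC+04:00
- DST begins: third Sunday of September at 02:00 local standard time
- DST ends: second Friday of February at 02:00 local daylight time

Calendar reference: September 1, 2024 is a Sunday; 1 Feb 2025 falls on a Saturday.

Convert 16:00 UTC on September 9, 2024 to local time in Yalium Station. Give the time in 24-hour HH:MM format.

19:00

1 September 2024 is a Sunday, so the first Sunday is September 1 and the third is September 15.
1 February 2025 is a Saturday, so the first Friday is February 7 and the second is February 14.
At the standard offset (UTC+03:00), 16:00 UTC + 3h = 19:00 Yalium Station standard time.
The standard-time date in Yalium Station, September 9, 2024, is outside the daylight-saving period (15 September 2024 – 14 February 2025), so Yalium Station is on standard time, UTC+03:00.
16:00 UTC + 3h = 19:00 local.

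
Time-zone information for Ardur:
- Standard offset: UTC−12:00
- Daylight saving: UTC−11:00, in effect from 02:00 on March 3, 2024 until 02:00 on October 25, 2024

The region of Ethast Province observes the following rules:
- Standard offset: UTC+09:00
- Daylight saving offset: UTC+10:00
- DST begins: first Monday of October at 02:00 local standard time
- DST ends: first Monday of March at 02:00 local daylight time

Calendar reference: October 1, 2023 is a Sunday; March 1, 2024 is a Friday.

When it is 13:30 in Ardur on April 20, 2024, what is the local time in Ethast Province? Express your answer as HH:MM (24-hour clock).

09:30

April 20, 2024 falls between 3 March and 25 October, so daylight saving is in effect and Ardur is at UTC−11:00.
13:30 Ardur + 11h = 00:30 UTC (rolling into the next day, 21 April 2024).
1 October 2023 is a Sunday, so the first Monday is October 2.
1 March 2024 is a Friday, so the first Monday is March 4.
At the standard offset (UTC+09:00), 00:30 UTC + 9h = 09:30 Ethast Province standard time.
Daylight saving runs 2 October 2023 – 4 March 2024; the standard-time date in Ethast Province, April 21, 2024, is outside that window, so Ethast Province is on standard time at UTC+09:00.
00:30 UTC + 9h = 09:30 Ethast Province.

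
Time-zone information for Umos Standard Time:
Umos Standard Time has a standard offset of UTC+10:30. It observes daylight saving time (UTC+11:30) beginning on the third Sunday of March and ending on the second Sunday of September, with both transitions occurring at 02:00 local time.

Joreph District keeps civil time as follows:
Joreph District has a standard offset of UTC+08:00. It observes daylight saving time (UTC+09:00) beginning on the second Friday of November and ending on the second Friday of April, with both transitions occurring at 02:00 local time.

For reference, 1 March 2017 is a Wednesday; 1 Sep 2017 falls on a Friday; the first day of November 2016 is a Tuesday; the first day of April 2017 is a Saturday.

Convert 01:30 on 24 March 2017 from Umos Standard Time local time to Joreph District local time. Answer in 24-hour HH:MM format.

23:00

1 March 2017 is a Wednesday, so the first Sunday is March 5 and the third is March 19.
1 September 2017 is a Friday, so the first Sunday is September 3 and the second is September 10.
24 March 2017 lies within the daylight-saving period (19 March – 10 September), so Umos Standard Time is on daylight time, UTC+11:30.
01:30 Umos Standard Time − 11h30m = 14:00 UTC (rolling into the previous day, 23 March 2017).
1 November 2016 is a Tuesday, so the first Friday is November 4 and the second is November 11.
1 April 2017 is a Saturday, so the first Friday is April 7 and the second is April 14.
At the standard offset (UTC+08:00), 14:00 UTC + 8h = 22:00 Joreph District standard time.
Daylight saving runs 11 November 2016 – 14 April 2017; the standard-time date in Joreph District, 23 March 2017, is inside that window, so Joreph District is at UTC+09:00.
14:00 UTC + 9h = 23:00 Joreph District.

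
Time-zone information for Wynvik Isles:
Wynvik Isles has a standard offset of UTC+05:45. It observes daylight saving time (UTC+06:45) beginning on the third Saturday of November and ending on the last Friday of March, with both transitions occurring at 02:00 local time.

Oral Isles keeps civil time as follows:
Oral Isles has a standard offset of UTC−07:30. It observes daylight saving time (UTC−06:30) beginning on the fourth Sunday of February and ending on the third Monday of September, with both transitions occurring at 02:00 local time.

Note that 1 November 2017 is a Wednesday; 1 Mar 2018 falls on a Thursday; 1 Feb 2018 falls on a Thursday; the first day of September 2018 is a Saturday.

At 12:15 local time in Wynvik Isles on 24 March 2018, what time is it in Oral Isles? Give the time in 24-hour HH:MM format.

23:00

1 November 2017 is a Wednesday, so the first Saturday is November 4 and the third is November 18.
1 March 2018 is a Thursday, so Fridays fall on 2, 9, 16, 23, 30; the last is March 30.
Daylight saving runs 18 November 2017 – 30 March 2018; 24 March 2018 is inside that window, so Wynvik Isles is at UTC+06:45.
12:15 Wynvik Isles − 6h45m = 05:30 UTC.
1 February 2018 is a Thursday, so the first Sunday is February 4 and the fourth is February 25.
1 September 2018 is a Saturday, so the first Monday is September 3 and the third is September 17.
At the standard offset (UTC−07:30), 05:30 UTC − 7h30m = 22:00 Oral Isles standard time (rolling into the previous day, 23 March 2018).
The standard-time date in Oral Isles, 23 March 2018, falls between 25 February and 17 September, so daylight saving is in effect and Oral Isles is at UTC−06:30.
05:30 UTC − 6h30m = 23:00 Oral Isles (rolling into the previous day, 23 March 2018).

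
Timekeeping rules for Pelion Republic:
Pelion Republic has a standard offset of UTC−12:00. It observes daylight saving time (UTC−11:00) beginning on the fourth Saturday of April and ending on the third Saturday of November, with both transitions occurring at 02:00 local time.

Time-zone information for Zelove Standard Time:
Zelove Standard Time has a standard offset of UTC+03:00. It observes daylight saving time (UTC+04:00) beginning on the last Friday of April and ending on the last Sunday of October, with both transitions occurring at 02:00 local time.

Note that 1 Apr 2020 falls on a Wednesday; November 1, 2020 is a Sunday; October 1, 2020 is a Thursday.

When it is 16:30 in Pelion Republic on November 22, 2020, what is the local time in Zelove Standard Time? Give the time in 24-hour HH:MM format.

07:30

1 April 2020 is a Wednesday, so the first Saturday is April 4 and the fourth is April 25.
1 November 2020 is a Sunday, so the first Saturday is November 7 and the third is November 21.
November 22, 2020 does not fall between 25 April and 21 November, so daylight saving is not in effect and Pelion Republic is at UTC−12:00.
16:30 Pelion Republic + 12h = 04:30 UTC (rolling into the next day, 23 November 2020).
1 April 2020 is a Wednesday, so Fridays fall on 3, 10, 17, 24; the last is April 24.
1 October 2020 is a Thursday, so Sundays fall on 4, 11, 18, 25; the last is October 25.
At the standard offset (UTC+03:00), 04:30 UTC + 3h = 07:30 Zelove Standard Time standard time.
The standard-time date in Zelove Standard Time, November 23, 2020, does not fall between 24 April and 25 October, so daylight saving is not in effect and Zelove Standard Time is at UTC+03:00.
04:30 UTC + 3h = 07:30 Zelove Standard Time.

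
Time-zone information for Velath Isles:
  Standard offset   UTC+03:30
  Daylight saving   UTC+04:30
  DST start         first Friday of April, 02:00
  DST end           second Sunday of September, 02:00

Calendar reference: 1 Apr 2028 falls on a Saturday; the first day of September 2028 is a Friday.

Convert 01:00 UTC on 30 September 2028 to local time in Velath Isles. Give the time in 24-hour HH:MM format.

1 April 2028 is a Saturday, so the first Friday is April 7.
1 September 2028 is a Friday, so the first Sunday is September 3 and the second is September 10.
At the standard offset (UTC+03:30), 01:00 UTC + 3h30m = 04:30 Velath Isles standard time.
Daylight saving runs 7 April – 10 September; the standard-time date in Velath Isles, 30 September 2028, is outside that window, so Velath Isles is on standard time at UTC+03:30.
01:00 UTC + 3h30m = 04:30 local.

04:30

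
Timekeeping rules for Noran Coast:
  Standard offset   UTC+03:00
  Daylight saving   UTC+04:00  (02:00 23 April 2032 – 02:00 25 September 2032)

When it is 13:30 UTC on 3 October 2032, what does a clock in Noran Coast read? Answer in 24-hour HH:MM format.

At the standard offset (UTC+03:00), 13:30 UTC + 3h = 16:30 Noran Coast standard time.
The standard-time date in Noran Coast, 3 October 2032, does not fall between 23 April and 25 September, so daylight saving is not in effect and Noran Coast is at UTC+03:00.
13:30 UTC + 3h = 16:30 local.

16:30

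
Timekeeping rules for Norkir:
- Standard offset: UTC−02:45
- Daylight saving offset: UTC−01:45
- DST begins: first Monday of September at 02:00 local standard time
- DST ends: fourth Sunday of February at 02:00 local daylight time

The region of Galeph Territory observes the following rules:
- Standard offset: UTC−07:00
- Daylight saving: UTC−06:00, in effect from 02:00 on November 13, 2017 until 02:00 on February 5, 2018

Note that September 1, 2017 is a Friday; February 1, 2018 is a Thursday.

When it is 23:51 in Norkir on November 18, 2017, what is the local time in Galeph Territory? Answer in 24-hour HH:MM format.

19:36

1 September 2017 is a Friday, so the first Monday is September 4.
1 February 2018 is a Thursday, so the first Sunday is February 4 and the fourth is February 25.
Daylight saving runs 4 September 2017 – 25 February 2018; November 18, 2017 is inside that window, so Norkir is at UTC−01:45.
23:51 Norkir + 1h45m = 01:36 UTC (rolling into the next day, 19 November 2017).
At the standard offset (UTC−07:00), 01:36 UTC − 7h = 18:36 Galeph Territory standard time (rolling into the previous day, 18 November 2017).
Daylight saving runs 13 November 2017 – 5 February 2018; the standard-time date in Galeph Territory, November 18, 2017, is inside that window, so Galeph Territory is at UTC−06:00.
01:36 UTC − 6h = 19:36 Galeph Territory (rolling into the previous day, 18 November 2017).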